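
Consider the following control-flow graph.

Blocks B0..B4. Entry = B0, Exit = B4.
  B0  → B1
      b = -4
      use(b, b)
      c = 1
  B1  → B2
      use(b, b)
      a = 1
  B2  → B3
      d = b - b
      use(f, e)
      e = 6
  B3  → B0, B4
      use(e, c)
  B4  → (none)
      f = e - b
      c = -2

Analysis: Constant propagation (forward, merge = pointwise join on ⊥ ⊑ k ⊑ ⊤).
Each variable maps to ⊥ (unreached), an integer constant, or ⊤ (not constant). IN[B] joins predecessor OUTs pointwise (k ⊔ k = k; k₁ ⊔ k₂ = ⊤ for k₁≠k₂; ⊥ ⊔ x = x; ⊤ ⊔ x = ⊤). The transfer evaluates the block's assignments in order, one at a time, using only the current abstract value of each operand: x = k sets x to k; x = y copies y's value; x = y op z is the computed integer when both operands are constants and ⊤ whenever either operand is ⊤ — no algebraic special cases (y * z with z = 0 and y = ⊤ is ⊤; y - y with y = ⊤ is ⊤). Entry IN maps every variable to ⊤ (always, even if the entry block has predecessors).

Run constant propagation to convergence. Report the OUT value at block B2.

Answer: {a: 1, b: -4, c: 1, d: 0, e: 6, f: ⊤}

Working:
Per-block solution:
  B0: | IN=(all ⊤) | OUT={b:-4, c:1; rest ⊤}
  B1: | IN={b:-4, c:1; rest ⊤} | OUT={a:1, b:-4, c:1; rest ⊤}
  B2: | IN={a:1, b:-4, c:1; rest ⊤} | OUT={a:1, b:-4, c:1, d:0, e:6; rest ⊤}
  B3: | IN={a:1, b:-4, c:1, d:0, e:6; rest ⊤} | OUT={a:1, b:-4, c:1, d:0, e:6; rest ⊤}
  B4: | IN={a:1, b:-4, c:1, d:0, e:6; rest ⊤} | OUT={a:1, b:-4, c:-2, d:0, e:6, f:10; rest ⊤}

Merge at B2: IN[B2] = OUT[B1] = {a: 1, b: -4, c: 1, d: ⊤, e: ⊤, f: ⊤}
Applying B2's transfer function to that IN value gives OUT[B2] (row B2 above).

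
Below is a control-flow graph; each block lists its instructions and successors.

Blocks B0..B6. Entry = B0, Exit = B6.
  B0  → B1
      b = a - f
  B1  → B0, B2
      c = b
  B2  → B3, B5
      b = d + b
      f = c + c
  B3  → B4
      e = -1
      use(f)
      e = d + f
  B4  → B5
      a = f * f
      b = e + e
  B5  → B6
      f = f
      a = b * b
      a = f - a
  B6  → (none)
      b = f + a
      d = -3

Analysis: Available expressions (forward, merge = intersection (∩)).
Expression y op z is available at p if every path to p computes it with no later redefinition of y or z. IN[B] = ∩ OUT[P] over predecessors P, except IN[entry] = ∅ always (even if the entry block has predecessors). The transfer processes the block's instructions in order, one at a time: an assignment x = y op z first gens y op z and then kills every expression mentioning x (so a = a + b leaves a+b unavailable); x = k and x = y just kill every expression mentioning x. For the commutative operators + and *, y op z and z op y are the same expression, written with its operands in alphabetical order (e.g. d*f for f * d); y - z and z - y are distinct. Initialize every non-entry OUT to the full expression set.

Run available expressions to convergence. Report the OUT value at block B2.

Per-block solution:
  B0: | IN={} | OUT={a-f}
  B1: | IN={a-f} | OUT={a-f}
  B2: | IN={a-f} | OUT={c+c}
  B3: | IN={c+c} | OUT={c+c, d+f}
  B4: | IN={c+c, d+f} | OUT={c+c, d+f, e+e, f*f}
  B5: | IN={c+c} | OUT={b*b, c+c}
  B6: | IN={b*b, c+c} | OUT={a+f, c+c}

Merge at B2: IN[B2] = OUT[B1] = {a-f}
Applying B2's transfer function to that IN value gives OUT[B2] (row B2 above).

Answer: {c+c}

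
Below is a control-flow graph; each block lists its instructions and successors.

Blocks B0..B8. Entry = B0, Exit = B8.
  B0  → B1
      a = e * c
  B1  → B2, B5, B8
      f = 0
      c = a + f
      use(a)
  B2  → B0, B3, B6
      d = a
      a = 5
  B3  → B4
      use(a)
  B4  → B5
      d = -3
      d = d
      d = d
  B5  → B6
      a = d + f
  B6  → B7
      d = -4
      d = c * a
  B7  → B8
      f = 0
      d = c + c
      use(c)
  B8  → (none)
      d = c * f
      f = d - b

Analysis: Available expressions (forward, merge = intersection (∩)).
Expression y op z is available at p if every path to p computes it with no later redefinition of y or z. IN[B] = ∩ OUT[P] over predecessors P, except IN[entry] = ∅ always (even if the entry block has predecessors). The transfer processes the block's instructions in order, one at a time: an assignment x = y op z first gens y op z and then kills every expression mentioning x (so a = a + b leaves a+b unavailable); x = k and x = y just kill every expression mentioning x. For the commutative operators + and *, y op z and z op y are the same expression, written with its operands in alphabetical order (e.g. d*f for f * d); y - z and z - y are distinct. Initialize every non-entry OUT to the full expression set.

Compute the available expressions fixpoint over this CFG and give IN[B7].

Converged values:
  B0: | IN={} | OUT={c*e}
  B1: | IN={c*e} | OUT={a+f}
  B2: | IN={a+f} | OUT={}
  B3: | IN={} | OUT={}
  B4: | IN={} | OUT={}
  B5: | IN={} | OUT={d+f}
  B6: | IN={} | OUT={a*c}
  B7: | IN={a*c} | OUT={a*c, c+c}
  B8: | IN={} | OUT={d-b}

Merge at B7: IN[B7] = OUT[B6] = {a*c}

Answer: {a*c}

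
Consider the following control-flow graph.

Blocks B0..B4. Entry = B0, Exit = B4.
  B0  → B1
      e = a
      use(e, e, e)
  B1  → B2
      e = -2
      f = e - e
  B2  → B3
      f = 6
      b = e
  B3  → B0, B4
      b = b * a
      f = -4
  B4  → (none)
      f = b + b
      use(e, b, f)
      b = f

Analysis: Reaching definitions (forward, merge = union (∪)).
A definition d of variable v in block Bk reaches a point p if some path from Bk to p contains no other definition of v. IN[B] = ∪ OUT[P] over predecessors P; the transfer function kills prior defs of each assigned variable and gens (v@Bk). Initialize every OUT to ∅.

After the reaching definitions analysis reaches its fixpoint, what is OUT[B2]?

Per-block solution:
  B0:   IN={b@B3, e@B1, f@B3}   OUT={b@B3, e@B0, f@B3}
  B1:   IN={b@B3, e@B0, f@B3}   OUT={b@B3, e@B1, f@B1}
  B2:   IN={b@B3, e@B1, f@B1}   OUT={b@B2, e@B1, f@B2}
  B3:   IN={b@B2, e@B1, f@B2}   OUT={b@B3, e@B1, f@B3}
  B4:   IN={b@B3, e@B1, f@B3}   OUT={b@B4, e@B1, f@B4}

Merge at B2: IN[B2] = OUT[B1] = {b@B3, e@B1, f@B1}
Applying B2's transfer function to that IN value gives OUT[B2] (row B2 above).

Answer: {b@B2, e@B1, f@B2}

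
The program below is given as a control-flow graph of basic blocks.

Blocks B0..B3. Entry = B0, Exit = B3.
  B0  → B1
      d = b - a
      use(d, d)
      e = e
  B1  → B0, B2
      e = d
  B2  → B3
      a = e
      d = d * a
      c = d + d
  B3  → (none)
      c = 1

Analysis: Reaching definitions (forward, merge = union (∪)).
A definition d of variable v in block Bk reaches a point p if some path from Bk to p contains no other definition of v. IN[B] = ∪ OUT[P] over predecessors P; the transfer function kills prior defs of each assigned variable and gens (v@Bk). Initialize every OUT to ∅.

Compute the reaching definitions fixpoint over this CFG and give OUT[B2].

Converged values:
  B0:  IN={d@B0, e@B1}  OUT={d@B0, e@B0}
  B1:  IN={d@B0, e@B0}  OUT={d@B0, e@B1}
  B2:  IN={d@B0, e@B1}  OUT={a@B2, c@B2, d@B2, e@B1}
  B3:  IN={a@B2, c@B2, d@B2, e@B1}  OUT={a@B2, c@B3, d@B2, e@B1}

Merge at B2: IN[B2] = OUT[B1] = {d@B0, e@B1}
Applying B2's transfer function to that IN value gives OUT[B2] (row B2 above).

Answer: {a@B2, c@B2, d@B2, e@B1}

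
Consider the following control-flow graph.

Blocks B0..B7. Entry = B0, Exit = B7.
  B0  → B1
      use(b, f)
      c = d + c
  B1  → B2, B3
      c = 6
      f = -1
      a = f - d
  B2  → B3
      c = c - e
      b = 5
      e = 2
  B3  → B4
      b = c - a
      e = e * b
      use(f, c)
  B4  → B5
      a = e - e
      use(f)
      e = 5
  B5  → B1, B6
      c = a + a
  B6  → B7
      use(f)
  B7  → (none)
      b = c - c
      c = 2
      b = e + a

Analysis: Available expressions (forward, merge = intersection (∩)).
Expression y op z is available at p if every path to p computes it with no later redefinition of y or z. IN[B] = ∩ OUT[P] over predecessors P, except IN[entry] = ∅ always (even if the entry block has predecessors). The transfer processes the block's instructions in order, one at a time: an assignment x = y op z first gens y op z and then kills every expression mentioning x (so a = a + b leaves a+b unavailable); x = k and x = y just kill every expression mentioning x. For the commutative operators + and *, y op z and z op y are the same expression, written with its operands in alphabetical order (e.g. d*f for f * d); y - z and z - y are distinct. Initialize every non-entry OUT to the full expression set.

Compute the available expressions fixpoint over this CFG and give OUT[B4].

Answer: {f-d}

Trace:
Per-block solution:
  B0: | IN={} | OUT={}
  B1: | IN={} | OUT={f-d}
  B2: | IN={f-d} | OUT={f-d}
  B3: | IN={f-d} | OUT={c-a, f-d}
  B4: | IN={c-a, f-d} | OUT={f-d}
  B5: | IN={f-d} | OUT={a+a, f-d}
  B6: | IN={a+a, f-d} | OUT={a+a, f-d}
  B7: | IN={a+a, f-d} | OUT={a+a, a+e, f-d}

Merge at B4: IN[B4] = OUT[B3] = {c-a, f-d}
Applying B4's transfer function to that IN value gives OUT[B4] (row B4 above).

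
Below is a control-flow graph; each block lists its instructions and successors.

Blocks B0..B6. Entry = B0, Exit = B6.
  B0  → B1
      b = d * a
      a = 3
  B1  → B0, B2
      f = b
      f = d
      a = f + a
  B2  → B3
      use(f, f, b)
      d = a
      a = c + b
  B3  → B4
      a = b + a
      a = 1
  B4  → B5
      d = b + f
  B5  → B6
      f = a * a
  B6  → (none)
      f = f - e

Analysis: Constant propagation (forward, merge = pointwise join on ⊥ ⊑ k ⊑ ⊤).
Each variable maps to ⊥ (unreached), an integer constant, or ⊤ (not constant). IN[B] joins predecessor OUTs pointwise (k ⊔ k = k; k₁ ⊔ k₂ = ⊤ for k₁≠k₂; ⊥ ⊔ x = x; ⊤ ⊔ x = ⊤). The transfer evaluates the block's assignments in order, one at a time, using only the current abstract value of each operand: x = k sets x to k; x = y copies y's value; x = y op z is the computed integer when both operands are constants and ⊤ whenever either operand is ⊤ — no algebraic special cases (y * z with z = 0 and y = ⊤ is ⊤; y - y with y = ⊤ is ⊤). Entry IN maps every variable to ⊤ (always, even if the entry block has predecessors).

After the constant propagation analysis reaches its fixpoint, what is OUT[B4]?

Answer: {a: 1, b: ⊤, c: ⊤, d: ⊤, e: ⊤, f: ⊤}

Derivation:
Converged values:
  B0: | IN=(all ⊤) | OUT={a:3; rest ⊤}
  B1: | IN={a:3; rest ⊤} | OUT=(all ⊤)
  B2: | IN=(all ⊤) | OUT=(all ⊤)
  B3: | IN=(all ⊤) | OUT={a:1; rest ⊤}
  B4: | IN={a:1; rest ⊤} | OUT={a:1; rest ⊤}
  B5: | IN={a:1; rest ⊤} | OUT={a:1, f:1; rest ⊤}
  B6: | IN={a:1, f:1; rest ⊤} | OUT={a:1; rest ⊤}

Merge at B4: IN[B4] = OUT[B3] = {a: 1, b: ⊤, c: ⊤, d: ⊤, e: ⊤, f: ⊤}
Applying B4's transfer function to that IN value gives OUT[B4] (row B4 above).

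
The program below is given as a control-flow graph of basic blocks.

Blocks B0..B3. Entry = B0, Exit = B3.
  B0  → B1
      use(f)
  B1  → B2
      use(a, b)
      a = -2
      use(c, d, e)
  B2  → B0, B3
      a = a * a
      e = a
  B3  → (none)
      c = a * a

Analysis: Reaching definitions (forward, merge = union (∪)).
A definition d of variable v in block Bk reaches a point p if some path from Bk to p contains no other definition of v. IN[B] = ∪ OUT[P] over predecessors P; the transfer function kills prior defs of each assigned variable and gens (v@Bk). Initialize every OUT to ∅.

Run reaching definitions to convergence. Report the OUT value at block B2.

Answer: {a@B2, e@B2}

Working:
Fixpoint table:
  B0: | IN={a@B2, e@B2} | OUT={a@B2, e@B2}
  B1: | IN={a@B2, e@B2} | OUT={a@B1, e@B2}
  B2: | IN={a@B1, e@B2} | OUT={a@B2, e@B2}
  B3: | IN={a@B2, e@B2} | OUT={a@B2, c@B3, e@B2}

Merge at B2: IN[B2] = OUT[B1] = {a@B1, e@B2}
Applying B2's transfer function to that IN value gives OUT[B2] (row B2 above).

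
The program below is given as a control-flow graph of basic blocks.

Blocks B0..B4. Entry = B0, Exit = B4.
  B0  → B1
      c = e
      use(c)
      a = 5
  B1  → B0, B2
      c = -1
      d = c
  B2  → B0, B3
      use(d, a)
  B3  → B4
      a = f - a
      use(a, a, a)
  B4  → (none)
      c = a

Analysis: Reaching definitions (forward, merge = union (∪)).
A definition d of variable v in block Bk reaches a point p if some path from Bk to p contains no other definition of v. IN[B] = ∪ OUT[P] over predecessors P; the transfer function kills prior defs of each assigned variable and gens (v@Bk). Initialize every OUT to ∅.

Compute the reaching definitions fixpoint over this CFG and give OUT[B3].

Answer: {a@B3, c@B1, d@B1}

Trace:
Fixpoint table:
  B0:   IN={a@B0, c@B1, d@B1}   OUT={a@B0, c@B0, d@B1}
  B1:   IN={a@B0, c@B0, d@B1}   OUT={a@B0, c@B1, d@B1}
  B2:   IN={a@B0, c@B1, d@B1}   OUT={a@B0, c@B1, d@B1}
  B3:   IN={a@B0, c@B1, d@B1}   OUT={a@B3, c@B1, d@B1}
  B4:   IN={a@B3, c@B1, d@B1}   OUT={a@B3, c@B4, d@B1}

Merge at B3: IN[B3] = OUT[B2] = {a@B0, c@B1, d@B1}
Applying B3's transfer function to that IN value gives OUT[B3] (row B3 above).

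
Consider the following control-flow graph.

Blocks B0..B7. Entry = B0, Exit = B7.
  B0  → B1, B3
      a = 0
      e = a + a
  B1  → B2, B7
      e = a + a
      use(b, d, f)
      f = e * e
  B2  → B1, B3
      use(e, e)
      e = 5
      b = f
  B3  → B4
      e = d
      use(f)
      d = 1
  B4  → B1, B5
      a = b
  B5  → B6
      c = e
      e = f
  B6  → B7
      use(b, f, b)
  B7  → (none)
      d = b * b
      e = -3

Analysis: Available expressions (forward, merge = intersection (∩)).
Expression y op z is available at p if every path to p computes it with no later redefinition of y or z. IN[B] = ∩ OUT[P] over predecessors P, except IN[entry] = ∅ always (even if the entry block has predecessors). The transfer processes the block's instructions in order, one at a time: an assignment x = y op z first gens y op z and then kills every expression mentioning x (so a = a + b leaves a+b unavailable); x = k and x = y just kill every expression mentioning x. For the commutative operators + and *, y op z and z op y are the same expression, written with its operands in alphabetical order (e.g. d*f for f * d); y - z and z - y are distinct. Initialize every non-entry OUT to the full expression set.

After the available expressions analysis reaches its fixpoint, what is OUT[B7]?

Converged values:
  B0:  IN={}  OUT={a+a}
  B1:  IN={}  OUT={a+a, e*e}
  B2:  IN={a+a, e*e}  OUT={a+a}
  B3:  IN={a+a}  OUT={a+a}
  B4:  IN={a+a}  OUT={}
  B5:  IN={}  OUT={}
  B6:  IN={}  OUT={}
  B7:  IN={}  OUT={b*b}

Merge at B7: IN[B7] = OUT[B1] ∩ OUT[B6] = {}
Applying B7's transfer function to that IN value gives OUT[B7] (row B7 above).

Answer: {b*b}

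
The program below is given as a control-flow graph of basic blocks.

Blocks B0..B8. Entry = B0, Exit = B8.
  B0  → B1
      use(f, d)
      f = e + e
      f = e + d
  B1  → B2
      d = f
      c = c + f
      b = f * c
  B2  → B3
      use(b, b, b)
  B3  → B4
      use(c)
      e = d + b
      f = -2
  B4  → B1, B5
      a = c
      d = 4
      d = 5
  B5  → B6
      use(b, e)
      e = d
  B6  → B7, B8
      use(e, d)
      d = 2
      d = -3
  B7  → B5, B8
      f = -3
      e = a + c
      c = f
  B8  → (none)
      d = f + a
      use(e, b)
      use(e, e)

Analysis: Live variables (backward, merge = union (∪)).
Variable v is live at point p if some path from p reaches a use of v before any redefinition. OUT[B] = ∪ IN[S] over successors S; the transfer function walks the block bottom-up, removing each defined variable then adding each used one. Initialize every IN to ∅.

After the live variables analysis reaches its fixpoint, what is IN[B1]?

Answer: {c, f}

Working:
Per-block solution:
  B0:  IN={c, d, e, f}  OUT={c, f}
  B1:  IN={c, f}  OUT={b, c, d}
  B2:  IN={b, c, d}  OUT={b, c, d}
  B3:  IN={b, c, d}  OUT={b, c, e, f}
  B4:  IN={b, c, e, f}  OUT={a, b, c, d, e, f}
  B5:  IN={a, b, c, d, e, f}  OUT={a, b, c, d, e, f}
  B6:  IN={a, b, c, d, e, f}  OUT={a, b, c, d, e, f}
  B7:  IN={a, b, c, d}  OUT={a, b, c, d, e, f}
  B8:  IN={a, b, e, f}  OUT={}

Merge at B1: OUT[B1] = IN[B2] = {b, c, d}
Applying B1's transfer function to that OUT value gives IN[B1] (row B1 above).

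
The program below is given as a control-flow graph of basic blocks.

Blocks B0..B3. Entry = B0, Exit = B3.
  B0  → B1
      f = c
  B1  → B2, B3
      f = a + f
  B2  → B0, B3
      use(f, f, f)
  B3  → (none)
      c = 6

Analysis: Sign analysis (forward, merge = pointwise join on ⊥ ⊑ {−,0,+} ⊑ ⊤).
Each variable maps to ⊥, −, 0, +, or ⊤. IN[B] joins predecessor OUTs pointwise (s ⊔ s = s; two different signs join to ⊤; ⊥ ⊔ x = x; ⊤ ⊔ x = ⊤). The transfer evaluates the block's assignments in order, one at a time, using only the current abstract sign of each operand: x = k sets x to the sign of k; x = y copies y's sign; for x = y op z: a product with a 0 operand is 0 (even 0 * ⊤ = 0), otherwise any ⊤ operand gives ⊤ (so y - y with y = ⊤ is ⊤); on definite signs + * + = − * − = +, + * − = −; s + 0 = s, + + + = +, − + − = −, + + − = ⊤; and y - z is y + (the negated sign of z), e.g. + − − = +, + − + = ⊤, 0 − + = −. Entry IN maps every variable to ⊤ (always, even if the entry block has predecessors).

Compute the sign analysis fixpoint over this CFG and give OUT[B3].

Answer: {a: ⊤, b: ⊤, c: +, d: ⊤, e: ⊤, f: ⊤}

Trace:
Per-block solution:
  B0:  IN=(all ⊤)  OUT=(all ⊤)
  B1:  IN=(all ⊤)  OUT=(all ⊤)
  B2:  IN=(all ⊤)  OUT=(all ⊤)
  B3:  IN=(all ⊤)  OUT={c:+; rest ⊤}

Merge at B3: IN[B3] = OUT[B1] ⊔ OUT[B2] = {a: ⊤, b: ⊤, c: ⊤, d: ⊤, e: ⊤, f: ⊤}
Applying B3's transfer function to that IN value gives OUT[B3] (row B3 above).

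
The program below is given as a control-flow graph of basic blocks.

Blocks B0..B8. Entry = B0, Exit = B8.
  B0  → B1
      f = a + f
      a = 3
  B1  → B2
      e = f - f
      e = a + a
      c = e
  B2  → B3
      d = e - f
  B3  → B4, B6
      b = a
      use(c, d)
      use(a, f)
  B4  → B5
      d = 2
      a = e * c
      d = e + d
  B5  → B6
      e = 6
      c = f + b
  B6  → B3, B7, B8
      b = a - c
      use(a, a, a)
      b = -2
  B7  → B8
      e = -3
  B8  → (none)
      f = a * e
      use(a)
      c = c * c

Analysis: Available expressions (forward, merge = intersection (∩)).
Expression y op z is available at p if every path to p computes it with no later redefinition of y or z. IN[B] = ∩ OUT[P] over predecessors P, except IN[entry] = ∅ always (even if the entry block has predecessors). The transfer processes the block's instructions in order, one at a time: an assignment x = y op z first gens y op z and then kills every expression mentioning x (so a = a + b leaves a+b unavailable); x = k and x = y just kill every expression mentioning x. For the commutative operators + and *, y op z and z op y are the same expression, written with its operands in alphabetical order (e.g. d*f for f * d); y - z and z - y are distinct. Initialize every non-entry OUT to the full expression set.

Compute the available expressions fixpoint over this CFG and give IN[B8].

Answer: {a-c, f-f}

Derivation:
Per-block solution:
  B0:  IN={}  OUT={}
  B1:  IN={}  OUT={a+a, f-f}
  B2:  IN={a+a, f-f}  OUT={a+a, e-f, f-f}
  B3:  IN={f-f}  OUT={f-f}
  B4:  IN={f-f}  OUT={c*e, f-f}
  B5:  IN={c*e, f-f}  OUT={b+f, f-f}
  B6:  IN={f-f}  OUT={a-c, f-f}
  B7:  IN={a-c, f-f}  OUT={a-c, f-f}
  B8:  IN={a-c, f-f}  OUT={a*e}

Merge at B8: IN[B8] = OUT[B6] ∩ OUT[B7] = {a-c, f-f}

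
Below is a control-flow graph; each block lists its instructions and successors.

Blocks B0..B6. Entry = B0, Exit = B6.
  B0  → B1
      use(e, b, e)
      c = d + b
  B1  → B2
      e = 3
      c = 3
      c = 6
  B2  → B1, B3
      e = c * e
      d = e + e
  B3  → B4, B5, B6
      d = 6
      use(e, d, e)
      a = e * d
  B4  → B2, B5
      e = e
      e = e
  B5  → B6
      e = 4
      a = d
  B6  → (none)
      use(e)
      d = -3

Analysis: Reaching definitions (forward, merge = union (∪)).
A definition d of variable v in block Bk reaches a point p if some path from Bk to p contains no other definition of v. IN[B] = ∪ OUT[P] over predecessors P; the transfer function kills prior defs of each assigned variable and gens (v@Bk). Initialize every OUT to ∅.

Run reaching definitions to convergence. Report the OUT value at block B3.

Answer: {a@B3, c@B1, d@B3, e@B2}

Working:
Per-block solution:
  B0:   IN={}   OUT={c@B0}
  B1:   IN={a@B3, c@B0, c@B1, d@B2, e@B2}   OUT={a@B3, c@B1, d@B2, e@B1}
  B2:   IN={a@B3, c@B1, d@B2, d@B3, e@B1, e@B4}   OUT={a@B3, c@B1, d@B2, e@B2}
  B3:   IN={a@B3, c@B1, d@B2, e@B2}   OUT={a@B3, c@B1, d@B3, e@B2}
  B4:   IN={a@B3, c@B1, d@B3, e@B2}   OUT={a@B3, c@B1, d@B3, e@B4}
  B5:   IN={a@B3, c@B1, d@B3, e@B2, e@B4}   OUT={a@B5, c@B1, d@B3, e@B5}
  B6:   IN={a@B3, a@B5, c@B1, d@B3, e@B2, e@B5}   OUT={a@B3, a@B5, c@B1, d@B6, e@B2, e@B5}

Merge at B3: IN[B3] = OUT[B2] = {a@B3, c@B1, d@B2, e@B2}
Applying B3's transfer function to that IN value gives OUT[B3] (row B3 above).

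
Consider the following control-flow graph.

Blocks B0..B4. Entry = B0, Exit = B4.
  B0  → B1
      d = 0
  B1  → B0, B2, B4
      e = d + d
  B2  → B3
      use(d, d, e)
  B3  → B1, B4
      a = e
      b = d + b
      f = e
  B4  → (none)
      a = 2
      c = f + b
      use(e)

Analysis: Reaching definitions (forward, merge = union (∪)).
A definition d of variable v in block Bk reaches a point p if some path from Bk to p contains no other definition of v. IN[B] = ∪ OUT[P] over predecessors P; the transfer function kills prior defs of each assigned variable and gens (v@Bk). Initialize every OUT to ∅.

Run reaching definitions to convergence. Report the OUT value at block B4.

Answer: {a@B4, b@B3, c@B4, d@B0, e@B1, f@B3}

Working:
Per-block solution:
  B0:   IN={a@B3, b@B3, d@B0, e@B1, f@B3}   OUT={a@B3, b@B3, d@B0, e@B1, f@B3}
  B1:   IN={a@B3, b@B3, d@B0, e@B1, f@B3}   OUT={a@B3, b@B3, d@B0, e@B1, f@B3}
  B2:   IN={a@B3, b@B3, d@B0, e@B1, f@B3}   OUT={a@B3, b@B3, d@B0, e@B1, f@B3}
  B3:   IN={a@B3, b@B3, d@B0, e@B1, f@B3}   OUT={a@B3, b@B3, d@B0, e@B1, f@B3}
  B4:   IN={a@B3, b@B3, d@B0, e@B1, f@B3}   OUT={a@B4, b@B3, c@B4, d@B0, e@B1, f@B3}

Merge at B4: IN[B4] = OUT[B1] ⊔ OUT[B3] = {a@B3, b@B3, d@B0, e@B1, f@B3}
Applying B4's transfer function to that IN value gives OUT[B4] (row B4 above).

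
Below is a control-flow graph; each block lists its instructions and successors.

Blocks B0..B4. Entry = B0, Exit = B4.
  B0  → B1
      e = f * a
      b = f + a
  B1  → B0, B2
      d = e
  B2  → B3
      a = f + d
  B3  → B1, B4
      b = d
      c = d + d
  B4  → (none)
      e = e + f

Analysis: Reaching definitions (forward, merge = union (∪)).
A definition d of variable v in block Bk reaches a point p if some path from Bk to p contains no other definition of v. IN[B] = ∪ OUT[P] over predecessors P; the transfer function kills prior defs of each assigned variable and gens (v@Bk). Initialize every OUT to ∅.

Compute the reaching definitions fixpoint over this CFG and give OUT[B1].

Answer: {a@B2, b@B0, b@B3, c@B3, d@B1, e@B0}

Working:
Converged values:
  B0:   IN={a@B2, b@B0, b@B3, c@B3, d@B1, e@B0}   OUT={a@B2, b@B0, c@B3, d@B1, e@B0}
  B1:   IN={a@B2, b@B0, b@B3, c@B3, d@B1, e@B0}   OUT={a@B2, b@B0, b@B3, c@B3, d@B1, e@B0}
  B2:   IN={a@B2, b@B0, b@B3, c@B3, d@B1, e@B0}   OUT={a@B2, b@B0, b@B3, c@B3, d@B1, e@B0}
  B3:   IN={a@B2, b@B0, b@B3, c@B3, d@B1, e@B0}   OUT={a@B2, b@B3, c@B3, d@B1, e@B0}
  B4:   IN={a@B2, b@B3, c@B3, d@B1, e@B0}   OUT={a@B2, b@B3, c@B3, d@B1, e@B4}

Merge at B1: IN[B1] = OUT[B0] ⊔ OUT[B3] = {a@B2, b@B0, b@B3, c@B3, d@B1, e@B0}
Applying B1's transfer function to that IN value gives OUT[B1] (row B1 above).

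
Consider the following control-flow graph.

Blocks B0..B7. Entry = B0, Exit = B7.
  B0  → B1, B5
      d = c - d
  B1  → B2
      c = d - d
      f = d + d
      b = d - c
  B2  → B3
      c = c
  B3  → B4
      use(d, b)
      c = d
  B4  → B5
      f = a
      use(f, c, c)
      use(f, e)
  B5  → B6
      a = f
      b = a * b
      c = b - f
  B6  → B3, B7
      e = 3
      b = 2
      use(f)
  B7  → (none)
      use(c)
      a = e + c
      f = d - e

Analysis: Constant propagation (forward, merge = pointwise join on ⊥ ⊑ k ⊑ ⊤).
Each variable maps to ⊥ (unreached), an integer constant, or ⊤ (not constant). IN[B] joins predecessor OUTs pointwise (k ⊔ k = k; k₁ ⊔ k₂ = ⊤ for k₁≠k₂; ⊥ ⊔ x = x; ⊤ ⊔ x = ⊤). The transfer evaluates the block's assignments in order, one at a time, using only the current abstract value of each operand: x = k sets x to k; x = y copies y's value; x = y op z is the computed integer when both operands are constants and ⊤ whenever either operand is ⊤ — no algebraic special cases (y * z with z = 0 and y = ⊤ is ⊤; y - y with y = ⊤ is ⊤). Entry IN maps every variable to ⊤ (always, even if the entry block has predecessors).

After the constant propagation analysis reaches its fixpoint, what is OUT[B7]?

Answer: {a: ⊤, b: 2, c: ⊤, d: ⊤, e: 3, f: ⊤}

Derivation:
Per-block solution:
  B0:   IN=(all ⊤)   OUT=(all ⊤)
  B1:   IN=(all ⊤)   OUT=(all ⊤)
  B2:   IN=(all ⊤)   OUT=(all ⊤)
  B3:   IN=(all ⊤)   OUT=(all ⊤)
  B4:   IN=(all ⊤)   OUT=(all ⊤)
  B5:   IN=(all ⊤)   OUT=(all ⊤)
  B6:   IN=(all ⊤)   OUT={b:2, e:3; rest ⊤}
  B7:   IN={b:2, e:3; rest ⊤}   OUT={b:2, e:3; rest ⊤}

Merge at B7: IN[B7] = OUT[B6] = {a: ⊤, b: 2, c: ⊤, d: ⊤, e: 3, f: ⊤}
Applying B7's transfer function to that IN value gives OUT[B7] (row B7 above).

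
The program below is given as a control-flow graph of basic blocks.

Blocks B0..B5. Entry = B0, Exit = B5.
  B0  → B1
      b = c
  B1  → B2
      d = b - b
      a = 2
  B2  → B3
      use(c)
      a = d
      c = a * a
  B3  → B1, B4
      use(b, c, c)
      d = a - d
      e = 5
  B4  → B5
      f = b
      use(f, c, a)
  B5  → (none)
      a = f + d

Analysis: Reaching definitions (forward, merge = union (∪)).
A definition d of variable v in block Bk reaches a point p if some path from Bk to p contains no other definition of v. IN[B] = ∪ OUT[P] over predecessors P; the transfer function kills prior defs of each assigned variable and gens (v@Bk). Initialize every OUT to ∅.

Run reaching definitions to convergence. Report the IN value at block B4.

Per-block solution:
  B0:   IN={}   OUT={b@B0}
  B1:   IN={a@B2, b@B0, c@B2, d@B3, e@B3}   OUT={a@B1, b@B0, c@B2, d@B1, e@B3}
  B2:   IN={a@B1, b@B0, c@B2, d@B1, e@B3}   OUT={a@B2, b@B0, c@B2, d@B1, e@B3}
  B3:   IN={a@B2, b@B0, c@B2, d@B1, e@B3}   OUT={a@B2, b@B0, c@B2, d@B3, e@B3}
  B4:   IN={a@B2, b@B0, c@B2, d@B3, e@B3}   OUT={a@B2, b@B0, c@B2, d@B3, e@B3, f@B4}
  B5:   IN={a@B2, b@B0, c@B2, d@B3, e@B3, f@B4}   OUT={a@B5, b@B0, c@B2, d@B3, e@B3, f@B4}

Merge at B4: IN[B4] = OUT[B3] = {a@B2, b@B0, c@B2, d@B3, e@B3}

Answer: {a@B2, b@B0, c@B2, d@B3, e@B3}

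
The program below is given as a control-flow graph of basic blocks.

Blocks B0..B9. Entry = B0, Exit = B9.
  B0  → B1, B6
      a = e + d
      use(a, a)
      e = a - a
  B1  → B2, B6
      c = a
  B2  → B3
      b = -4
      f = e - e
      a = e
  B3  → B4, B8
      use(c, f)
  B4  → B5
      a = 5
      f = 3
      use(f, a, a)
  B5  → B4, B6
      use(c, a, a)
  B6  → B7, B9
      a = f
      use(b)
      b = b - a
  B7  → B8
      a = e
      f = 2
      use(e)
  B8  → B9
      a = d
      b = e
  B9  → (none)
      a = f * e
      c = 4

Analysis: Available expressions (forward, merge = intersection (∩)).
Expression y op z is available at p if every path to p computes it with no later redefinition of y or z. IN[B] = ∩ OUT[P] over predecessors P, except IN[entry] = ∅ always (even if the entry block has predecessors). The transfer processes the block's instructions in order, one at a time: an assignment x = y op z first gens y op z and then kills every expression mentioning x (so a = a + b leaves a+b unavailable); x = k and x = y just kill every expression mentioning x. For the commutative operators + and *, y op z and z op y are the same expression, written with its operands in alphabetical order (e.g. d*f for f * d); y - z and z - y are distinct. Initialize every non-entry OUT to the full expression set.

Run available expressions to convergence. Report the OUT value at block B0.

Per-block solution:
  B0: | IN={} | OUT={a-a}
  B1: | IN={a-a} | OUT={a-a}
  B2: | IN={a-a} | OUT={e-e}
  B3: | IN={e-e} | OUT={e-e}
  B4: | IN={e-e} | OUT={e-e}
  B5: | IN={e-e} | OUT={e-e}
  B6: | IN={} | OUT={}
  B7: | IN={} | OUT={}
  B8: | IN={} | OUT={}
  B9: | IN={} | OUT={e*f}

B0 is the boundary node: IN[B0] = {}
Applying B0's transfer function to that IN value gives OUT[B0] (row B0 above).

Answer: {a-a}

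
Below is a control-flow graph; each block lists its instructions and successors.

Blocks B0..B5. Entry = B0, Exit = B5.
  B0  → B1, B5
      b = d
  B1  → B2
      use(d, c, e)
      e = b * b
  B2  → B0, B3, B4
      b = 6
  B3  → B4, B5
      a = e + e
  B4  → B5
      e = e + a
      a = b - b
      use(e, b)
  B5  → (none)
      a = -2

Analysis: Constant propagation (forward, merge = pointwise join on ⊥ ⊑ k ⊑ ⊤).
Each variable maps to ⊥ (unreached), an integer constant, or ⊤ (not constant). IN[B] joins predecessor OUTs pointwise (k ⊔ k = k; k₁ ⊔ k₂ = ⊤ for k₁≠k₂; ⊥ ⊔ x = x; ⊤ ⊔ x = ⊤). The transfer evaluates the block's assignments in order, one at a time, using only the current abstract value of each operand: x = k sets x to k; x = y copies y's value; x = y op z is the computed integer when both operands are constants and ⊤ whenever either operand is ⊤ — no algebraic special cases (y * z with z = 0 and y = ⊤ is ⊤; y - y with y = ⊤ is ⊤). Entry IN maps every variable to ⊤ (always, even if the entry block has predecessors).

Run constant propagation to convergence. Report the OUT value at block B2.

Answer: {a: ⊤, b: 6, c: ⊤, d: ⊤, e: ⊤, f: ⊤}

Derivation:
Fixpoint table:
  B0: | IN=(all ⊤) | OUT=(all ⊤)
  B1: | IN=(all ⊤) | OUT=(all ⊤)
  B2: | IN=(all ⊤) | OUT={b:6; rest ⊤}
  B3: | IN={b:6; rest ⊤} | OUT={b:6; rest ⊤}
  B4: | IN={b:6; rest ⊤} | OUT={a:0, b:6; rest ⊤}
  B5: | IN=(all ⊤) | OUT={a:-2; rest ⊤}

Merge at B2: IN[B2] = OUT[B1] = {a: ⊤, b: ⊤, c: ⊤, d: ⊤, e: ⊤, f: ⊤}
Applying B2's transfer function to that IN value gives OUT[B2] (row B2 above).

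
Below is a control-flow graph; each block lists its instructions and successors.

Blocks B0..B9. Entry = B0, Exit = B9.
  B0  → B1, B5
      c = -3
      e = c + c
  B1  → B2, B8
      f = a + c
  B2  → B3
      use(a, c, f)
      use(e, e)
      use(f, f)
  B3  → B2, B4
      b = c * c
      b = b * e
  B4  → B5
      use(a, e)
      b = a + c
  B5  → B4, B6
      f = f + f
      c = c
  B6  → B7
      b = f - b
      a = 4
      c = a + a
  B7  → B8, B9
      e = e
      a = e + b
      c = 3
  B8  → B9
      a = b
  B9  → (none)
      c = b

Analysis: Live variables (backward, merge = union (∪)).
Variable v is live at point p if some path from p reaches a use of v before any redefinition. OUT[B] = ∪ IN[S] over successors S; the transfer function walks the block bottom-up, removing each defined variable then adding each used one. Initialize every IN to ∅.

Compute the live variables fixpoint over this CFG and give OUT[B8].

Converged values:
  B0: | IN={a, b, f} | OUT={a, b, c, e, f}
  B1: | IN={a, b, c, e} | OUT={a, b, c, e, f}
  B2: | IN={a, c, e, f} | OUT={a, c, e, f}
  B3: | IN={a, c, e, f} | OUT={a, c, e, f}
  B4: | IN={a, c, e, f} | OUT={a, b, c, e, f}
  B5: | IN={a, b, c, e, f} | OUT={a, b, c, e, f}
  B6: | IN={b, e, f} | OUT={b, e}
  B7: | IN={b, e} | OUT={b}
  B8: | IN={b} | OUT={b}
  B9: | IN={b} | OUT={}

Merge at B8: OUT[B8] = IN[B9] = {b}

Answer: {b}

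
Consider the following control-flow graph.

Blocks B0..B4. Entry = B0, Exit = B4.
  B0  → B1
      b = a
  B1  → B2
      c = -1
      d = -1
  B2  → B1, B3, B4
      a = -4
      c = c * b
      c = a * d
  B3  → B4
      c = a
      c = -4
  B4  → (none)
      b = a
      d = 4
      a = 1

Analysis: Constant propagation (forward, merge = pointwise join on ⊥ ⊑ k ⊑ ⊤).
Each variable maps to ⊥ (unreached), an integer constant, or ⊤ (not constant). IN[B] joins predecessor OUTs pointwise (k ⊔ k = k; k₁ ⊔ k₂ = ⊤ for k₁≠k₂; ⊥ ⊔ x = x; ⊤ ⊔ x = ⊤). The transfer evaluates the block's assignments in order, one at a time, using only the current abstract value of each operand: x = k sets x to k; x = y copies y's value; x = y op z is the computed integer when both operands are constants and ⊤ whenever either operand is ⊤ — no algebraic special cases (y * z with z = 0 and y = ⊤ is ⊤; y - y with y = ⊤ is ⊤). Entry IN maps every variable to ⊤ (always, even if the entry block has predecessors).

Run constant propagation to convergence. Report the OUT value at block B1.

Answer: {a: ⊤, b: ⊤, c: -1, d: -1, e: ⊤, f: ⊤}

Derivation:
Converged values:
  B0:  IN=(all ⊤)  OUT=(all ⊤)
  B1:  IN=(all ⊤)  OUT={c:-1, d:-1; rest ⊤}
  B2:  IN={c:-1, d:-1; rest ⊤}  OUT={a:-4, c:4, d:-1; rest ⊤}
  B3:  IN={a:-4, c:4, d:-1; rest ⊤}  OUT={a:-4, c:-4, d:-1; rest ⊤}
  B4:  IN={a:-4, d:-1; rest ⊤}  OUT={a:1, b:-4, d:4; rest ⊤}

Merge at B1: IN[B1] = OUT[B0] ⊔ OUT[B2] = {a: ⊤, b: ⊤, c: ⊤, d: ⊤, e: ⊤, f: ⊤}
Applying B1's transfer function to that IN value gives OUT[B1] (row B1 above).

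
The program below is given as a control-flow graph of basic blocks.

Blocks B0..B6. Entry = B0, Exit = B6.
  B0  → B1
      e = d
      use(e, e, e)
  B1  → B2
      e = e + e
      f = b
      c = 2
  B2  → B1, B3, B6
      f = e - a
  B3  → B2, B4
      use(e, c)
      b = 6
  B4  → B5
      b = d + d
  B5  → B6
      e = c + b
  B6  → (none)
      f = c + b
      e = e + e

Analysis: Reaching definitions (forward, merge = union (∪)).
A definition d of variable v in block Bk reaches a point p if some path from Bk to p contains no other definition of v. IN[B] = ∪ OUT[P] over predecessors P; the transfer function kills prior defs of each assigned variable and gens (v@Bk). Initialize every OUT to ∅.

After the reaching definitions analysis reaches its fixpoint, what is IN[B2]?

Answer: {b@B3, c@B1, e@B1, f@B1, f@B2}

Working:
Fixpoint table:
  B0:   IN={}   OUT={e@B0}
  B1:   IN={b@B3, c@B1, e@B0, e@B1, f@B2}   OUT={b@B3, c@B1, e@B1, f@B1}
  B2:   IN={b@B3, c@B1, e@B1, f@B1, f@B2}   OUT={b@B3, c@B1, e@B1, f@B2}
  B3:   IN={b@B3, c@B1, e@B1, f@B2}   OUT={b@B3, c@B1, e@B1, f@B2}
  B4:   IN={b@B3, c@B1, e@B1, f@B2}   OUT={b@B4, c@B1, e@B1, f@B2}
  B5:   IN={b@B4, c@B1, e@B1, f@B2}   OUT={b@B4, c@B1, e@B5, f@B2}
  B6:   IN={b@B3, b@B4, c@B1, e@B1, e@B5, f@B2}   OUT={b@B3, b@B4, c@B1, e@B6, f@B6}

Merge at B2: IN[B2] = OUT[B1] ⊔ OUT[B3] = {b@B3, c@B1, e@B1, f@B1, f@B2}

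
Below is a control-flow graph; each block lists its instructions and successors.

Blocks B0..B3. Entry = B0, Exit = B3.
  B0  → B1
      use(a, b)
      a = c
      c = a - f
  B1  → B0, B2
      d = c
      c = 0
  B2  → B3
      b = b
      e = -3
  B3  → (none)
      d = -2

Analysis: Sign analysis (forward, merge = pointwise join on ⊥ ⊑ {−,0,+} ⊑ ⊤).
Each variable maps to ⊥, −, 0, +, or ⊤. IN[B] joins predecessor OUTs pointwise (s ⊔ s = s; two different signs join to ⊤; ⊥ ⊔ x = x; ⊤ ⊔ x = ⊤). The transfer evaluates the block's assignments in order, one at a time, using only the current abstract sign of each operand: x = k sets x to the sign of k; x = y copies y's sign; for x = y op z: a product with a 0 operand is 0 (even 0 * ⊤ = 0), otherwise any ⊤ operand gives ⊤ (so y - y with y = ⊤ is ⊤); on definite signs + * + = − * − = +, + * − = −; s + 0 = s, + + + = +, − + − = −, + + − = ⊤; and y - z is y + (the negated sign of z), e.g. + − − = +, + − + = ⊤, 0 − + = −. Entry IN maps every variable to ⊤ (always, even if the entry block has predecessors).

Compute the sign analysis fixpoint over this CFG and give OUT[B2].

Answer: {a: ⊤, b: ⊤, c: 0, d: ⊤, e: -, f: ⊤}

Trace:
Fixpoint table:
  B0:  IN=(all ⊤)  OUT=(all ⊤)
  B1:  IN=(all ⊤)  OUT={c:0; rest ⊤}
  B2:  IN={c:0; rest ⊤}  OUT={c:0, e:-; rest ⊤}
  B3:  IN={c:0, e:-; rest ⊤}  OUT={c:0, d:-, e:-; rest ⊤}

Merge at B2: IN[B2] = OUT[B1] = {a: ⊤, b: ⊤, c: 0, d: ⊤, e: ⊤, f: ⊤}
Applying B2's transfer function to that IN value gives OUT[B2] (row B2 above).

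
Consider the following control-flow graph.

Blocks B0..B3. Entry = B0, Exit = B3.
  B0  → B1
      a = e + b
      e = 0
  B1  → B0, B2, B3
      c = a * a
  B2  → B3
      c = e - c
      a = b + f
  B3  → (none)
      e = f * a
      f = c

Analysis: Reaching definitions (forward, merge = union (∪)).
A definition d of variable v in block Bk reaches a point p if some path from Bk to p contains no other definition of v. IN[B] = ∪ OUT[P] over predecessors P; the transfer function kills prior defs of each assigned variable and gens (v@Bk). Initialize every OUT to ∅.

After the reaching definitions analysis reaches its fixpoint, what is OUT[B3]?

Per-block solution:
  B0: | IN={a@B0, c@B1, e@B0} | OUT={a@B0, c@B1, e@B0}
  B1: | IN={a@B0, c@B1, e@B0} | OUT={a@B0, c@B1, e@B0}
  B2: | IN={a@B0, c@B1, e@B0} | OUT={a@B2, c@B2, e@B0}
  B3: | IN={a@B0, a@B2, c@B1, c@B2, e@B0} | OUT={a@B0, a@B2, c@B1, c@B2, e@B3, f@B3}

Merge at B3: IN[B3] = OUT[B1] ⊔ OUT[B2] = {a@B0, a@B2, c@B1, c@B2, e@B0}
Applying B3's transfer function to that IN value gives OUT[B3] (row B3 above).

Answer: {a@B0, a@B2, c@B1, c@B2, e@B3, f@B3}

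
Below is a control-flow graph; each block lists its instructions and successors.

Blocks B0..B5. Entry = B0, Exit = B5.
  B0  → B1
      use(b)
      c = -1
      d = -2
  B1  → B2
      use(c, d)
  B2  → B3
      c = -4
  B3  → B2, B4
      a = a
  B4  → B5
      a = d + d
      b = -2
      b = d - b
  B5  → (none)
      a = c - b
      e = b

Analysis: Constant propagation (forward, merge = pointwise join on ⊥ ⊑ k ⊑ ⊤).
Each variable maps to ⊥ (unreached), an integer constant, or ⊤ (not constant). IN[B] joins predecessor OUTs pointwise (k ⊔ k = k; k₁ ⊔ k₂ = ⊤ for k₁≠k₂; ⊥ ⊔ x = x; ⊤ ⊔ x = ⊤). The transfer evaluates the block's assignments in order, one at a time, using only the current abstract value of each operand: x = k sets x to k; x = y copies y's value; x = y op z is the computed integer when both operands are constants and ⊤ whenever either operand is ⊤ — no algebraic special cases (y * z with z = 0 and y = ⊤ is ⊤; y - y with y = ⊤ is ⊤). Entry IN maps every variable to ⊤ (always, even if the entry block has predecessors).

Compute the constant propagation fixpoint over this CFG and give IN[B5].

Answer: {a: -4, b: 0, c: -4, d: -2, e: ⊤, f: ⊤}

Working:
Per-block solution:
  B0:  IN=(all ⊤)  OUT={c:-1, d:-2; rest ⊤}
  B1:  IN={c:-1, d:-2; rest ⊤}  OUT={c:-1, d:-2; rest ⊤}
  B2:  IN={d:-2; rest ⊤}  OUT={c:-4, d:-2; rest ⊤}
  B3:  IN={c:-4, d:-2; rest ⊤}  OUT={c:-4, d:-2; rest ⊤}
  B4:  IN={c:-4, d:-2; rest ⊤}  OUT={a:-4, b:0, c:-4, d:-2; rest ⊤}
  B5:  IN={a:-4, b:0, c:-4, d:-2; rest ⊤}  OUT={a:-4, b:0, c:-4, d:-2, e:0; rest ⊤}

Merge at B5: IN[B5] = OUT[B4] = {a: -4, b: 0, c: -4, d: -2, e: ⊤, f: ⊤}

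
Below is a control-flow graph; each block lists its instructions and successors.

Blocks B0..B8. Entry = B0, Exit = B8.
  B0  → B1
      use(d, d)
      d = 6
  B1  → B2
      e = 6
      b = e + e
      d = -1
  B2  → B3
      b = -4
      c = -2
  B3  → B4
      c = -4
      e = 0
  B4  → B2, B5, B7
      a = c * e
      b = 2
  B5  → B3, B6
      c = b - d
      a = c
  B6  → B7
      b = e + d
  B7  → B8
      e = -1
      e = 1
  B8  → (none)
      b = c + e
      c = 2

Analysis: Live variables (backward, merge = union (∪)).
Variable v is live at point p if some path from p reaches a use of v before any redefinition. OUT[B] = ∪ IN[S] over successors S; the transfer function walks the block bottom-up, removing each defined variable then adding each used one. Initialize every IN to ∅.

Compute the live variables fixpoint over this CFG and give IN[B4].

Answer: {c, d, e}

Trace:
Per-block solution:
  B0: | IN={d} | OUT={}
  B1: | IN={} | OUT={d}
  B2: | IN={d} | OUT={d}
  B3: | IN={d} | OUT={c, d, e}
  B4: | IN={c, d, e} | OUT={b, c, d, e}
  B5: | IN={b, d, e} | OUT={c, d, e}
  B6: | IN={c, d, e} | OUT={c}
  B7: | IN={c} | OUT={c, e}
  B8: | IN={c, e} | OUT={}

Merge at B4: OUT[B4] = IN[B2] ⊔ IN[B5] ⊔ IN[B7] = {b, c, d, e}
Applying B4's transfer function to that OUT value gives IN[B4] (row B4 above).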